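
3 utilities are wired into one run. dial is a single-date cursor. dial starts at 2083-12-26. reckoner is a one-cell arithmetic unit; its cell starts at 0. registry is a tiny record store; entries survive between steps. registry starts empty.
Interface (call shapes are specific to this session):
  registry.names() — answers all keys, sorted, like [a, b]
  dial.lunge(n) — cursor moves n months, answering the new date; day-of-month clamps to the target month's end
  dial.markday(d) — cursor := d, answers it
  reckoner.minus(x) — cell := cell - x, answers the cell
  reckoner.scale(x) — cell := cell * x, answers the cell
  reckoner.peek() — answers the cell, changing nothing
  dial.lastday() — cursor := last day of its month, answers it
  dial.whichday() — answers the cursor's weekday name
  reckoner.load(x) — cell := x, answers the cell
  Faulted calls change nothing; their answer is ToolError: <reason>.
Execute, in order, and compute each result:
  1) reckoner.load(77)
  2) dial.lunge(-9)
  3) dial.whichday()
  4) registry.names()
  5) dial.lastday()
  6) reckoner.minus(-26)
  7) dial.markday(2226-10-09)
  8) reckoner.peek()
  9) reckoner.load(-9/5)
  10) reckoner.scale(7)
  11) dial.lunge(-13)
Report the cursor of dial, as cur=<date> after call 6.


==> reckoner.load(x→77)
<== 77
==> dial.lunge(n→-9)
<== 2083-03-26
==> dial.whichday()
<== Friday
==> registry.names()
<== []
==> dial.lastday()
<== 2083-03-31
==> reckoner.minus(x→-26)
<== 103
==> dial.markday(d→2226-10-09)
<== 2226-10-09
==> reckoner.peek()
<== 103
==> reckoner.load(x→-9/5)
<== -9/5
==> reckoner.scale(x→7)
<== -63/5
==> dial.lunge(n→-13)
<== 2225-09-09

Answer: cur=2083-03-31


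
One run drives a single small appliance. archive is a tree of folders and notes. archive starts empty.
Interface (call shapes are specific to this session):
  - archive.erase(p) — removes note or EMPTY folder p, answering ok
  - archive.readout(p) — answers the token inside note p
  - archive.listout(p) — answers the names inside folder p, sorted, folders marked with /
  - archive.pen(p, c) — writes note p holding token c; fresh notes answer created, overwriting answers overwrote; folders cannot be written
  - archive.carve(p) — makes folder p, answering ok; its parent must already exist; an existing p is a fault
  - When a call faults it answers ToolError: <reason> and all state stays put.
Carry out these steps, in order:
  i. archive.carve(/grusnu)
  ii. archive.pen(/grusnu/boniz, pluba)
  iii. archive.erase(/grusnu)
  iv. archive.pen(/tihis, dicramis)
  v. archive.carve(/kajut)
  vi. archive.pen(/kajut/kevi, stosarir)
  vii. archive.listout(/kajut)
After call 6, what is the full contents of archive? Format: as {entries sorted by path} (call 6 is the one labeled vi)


~$ archive.carve /grusnu
[out] ok
~$ archive.pen /grusnu/boniz pluba
[out] created
~$ archive.erase /grusnu
[out] ToolError: not empty
~$ archive.pen /tihis dicramis
[out] created
~$ archive.carve /kajut
[out] ok
~$ archive.pen /kajut/kevi stosarir
[out] created
~$ archive.listout /kajut
[out] [kevi]

Answer: {grusnu/, grusnu/boniz=pluba, kajut/, kajut/kevi=stosarir, tihis=dicramis}


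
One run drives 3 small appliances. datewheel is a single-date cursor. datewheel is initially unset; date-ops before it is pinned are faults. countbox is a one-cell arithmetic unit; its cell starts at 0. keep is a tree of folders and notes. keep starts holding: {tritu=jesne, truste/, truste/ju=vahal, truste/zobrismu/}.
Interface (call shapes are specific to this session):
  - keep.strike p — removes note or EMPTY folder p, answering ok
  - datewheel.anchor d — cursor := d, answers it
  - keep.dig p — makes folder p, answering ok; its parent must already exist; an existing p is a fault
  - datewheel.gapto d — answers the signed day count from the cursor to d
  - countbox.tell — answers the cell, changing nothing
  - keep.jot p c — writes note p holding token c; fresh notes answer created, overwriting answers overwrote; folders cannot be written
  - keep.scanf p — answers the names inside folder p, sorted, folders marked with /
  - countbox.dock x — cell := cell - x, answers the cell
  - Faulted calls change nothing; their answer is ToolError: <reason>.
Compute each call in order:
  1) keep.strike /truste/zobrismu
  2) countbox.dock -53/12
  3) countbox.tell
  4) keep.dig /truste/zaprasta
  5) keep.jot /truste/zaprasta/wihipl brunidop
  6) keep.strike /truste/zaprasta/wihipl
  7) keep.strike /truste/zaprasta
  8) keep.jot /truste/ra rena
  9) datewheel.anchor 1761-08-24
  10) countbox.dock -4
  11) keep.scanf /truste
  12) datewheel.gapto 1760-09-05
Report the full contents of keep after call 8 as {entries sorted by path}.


;; 1. keep.strike(p: /truste/zobrismu) ~> ok
;; 2. countbox.dock(x: -53/12) ~> 53/12
;; 3. countbox.tell() ~> 53/12
;; 4. keep.dig(p: /truste/zaprasta) ~> ok
;; 5. keep.jot(p: /truste/zaprasta/wihipl, c: brunidop) ~> created
;; 6. keep.strike(p: /truste/zaprasta/wihipl) ~> ok
;; 7. keep.strike(p: /truste/zaprasta) ~> ok
;; 8. keep.jot(p: /truste/ra, c: rena) ~> created
;; 9. datewheel.anchor(d: 1761-08-24) ~> 1761-08-24
;; 10. countbox.dock(x: -4) ~> 101/12
;; 11. keep.scanf(p: /truste) ~> [ju, ra]
;; 12. datewheel.gapto(d: 1760-09-05) ~> -353

Answer: {tritu=jesne, truste/, truste/ju=vahal, truste/ra=rena}


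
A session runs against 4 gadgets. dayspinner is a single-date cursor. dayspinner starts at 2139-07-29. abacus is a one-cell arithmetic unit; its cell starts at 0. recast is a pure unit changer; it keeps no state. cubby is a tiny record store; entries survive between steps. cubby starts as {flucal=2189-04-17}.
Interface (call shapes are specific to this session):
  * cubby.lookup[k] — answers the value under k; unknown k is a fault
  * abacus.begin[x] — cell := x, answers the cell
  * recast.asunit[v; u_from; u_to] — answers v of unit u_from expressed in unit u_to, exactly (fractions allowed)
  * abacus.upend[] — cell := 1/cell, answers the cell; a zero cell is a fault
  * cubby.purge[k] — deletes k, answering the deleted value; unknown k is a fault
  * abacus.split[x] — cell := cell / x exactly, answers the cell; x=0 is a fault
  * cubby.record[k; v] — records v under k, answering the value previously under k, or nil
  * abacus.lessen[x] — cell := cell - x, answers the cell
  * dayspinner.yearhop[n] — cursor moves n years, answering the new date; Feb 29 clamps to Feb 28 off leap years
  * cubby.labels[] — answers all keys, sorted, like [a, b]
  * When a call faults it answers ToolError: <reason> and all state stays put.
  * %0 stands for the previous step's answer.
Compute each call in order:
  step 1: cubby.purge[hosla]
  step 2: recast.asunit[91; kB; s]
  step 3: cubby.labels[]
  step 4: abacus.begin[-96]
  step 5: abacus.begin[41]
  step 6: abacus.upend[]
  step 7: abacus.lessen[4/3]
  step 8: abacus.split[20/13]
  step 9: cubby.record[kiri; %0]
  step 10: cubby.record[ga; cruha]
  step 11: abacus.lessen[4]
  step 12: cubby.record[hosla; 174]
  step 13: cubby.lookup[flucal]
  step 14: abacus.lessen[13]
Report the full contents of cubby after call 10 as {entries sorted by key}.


==> cubby.purge(k→hosla)
<== ToolError: no such key hosla
==> recast.asunit(v→91, u_from→kB, u_to→s)
<== ToolError: incompatible units
==> cubby.labels()
<== [flucal]
==> abacus.begin(x→-96)
<== -96
==> abacus.begin(x→41)
<== 41
==> abacus.upend()
<== 1/41
==> abacus.lessen(x→4/3)
<== -161/123
==> abacus.split(x→20/13)
<== -2093/2460
==> cubby.record(k→kiri, v→%0)
<== nil
==> cubby.record(k→ga, v→cruha)
<== nil
==> abacus.lessen(x→4)
<== -11933/2460
==> cubby.record(k→hosla, v→174)
<== nil
==> cubby.lookup(k→flucal)
<== 2189-04-17
==> abacus.lessen(x→13)
<== -43913/2460

Answer: {flucal=2189-04-17, ga=cruha, kiri=-2093/2460}


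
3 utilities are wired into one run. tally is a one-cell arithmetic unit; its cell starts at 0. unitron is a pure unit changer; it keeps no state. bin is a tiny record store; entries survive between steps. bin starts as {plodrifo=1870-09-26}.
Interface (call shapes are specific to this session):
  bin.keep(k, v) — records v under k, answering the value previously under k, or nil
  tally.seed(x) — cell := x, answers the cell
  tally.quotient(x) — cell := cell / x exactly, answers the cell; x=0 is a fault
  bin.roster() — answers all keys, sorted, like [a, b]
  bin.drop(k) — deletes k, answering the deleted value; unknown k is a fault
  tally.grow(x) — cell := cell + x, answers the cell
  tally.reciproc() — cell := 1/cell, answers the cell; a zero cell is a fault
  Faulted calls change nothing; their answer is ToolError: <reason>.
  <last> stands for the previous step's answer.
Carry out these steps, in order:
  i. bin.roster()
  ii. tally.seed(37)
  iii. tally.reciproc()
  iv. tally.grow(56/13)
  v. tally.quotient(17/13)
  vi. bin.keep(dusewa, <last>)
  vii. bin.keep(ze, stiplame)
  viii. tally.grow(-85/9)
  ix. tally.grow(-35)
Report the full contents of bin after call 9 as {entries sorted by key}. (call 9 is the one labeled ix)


! 1. bin.roster() == [plodrifo]
! 2. tally.seed(x→37) == 37
! 3. tally.reciproc() == 1/37
! 4. tally.grow(x→56/13) == 2085/481
! 5. tally.quotient(x→17/13) == 2085/629
! 6. bin.keep(k→dusewa, v→<last>) == nil
! 7. bin.keep(k→ze, v→stiplame) == nil
! 8. tally.grow(x→-85/9) == -34700/5661
! 9. tally.grow(x→-35) == -232835/5661

Answer: {dusewa=2085/629, plodrifo=1870-09-26, ze=stiplame}


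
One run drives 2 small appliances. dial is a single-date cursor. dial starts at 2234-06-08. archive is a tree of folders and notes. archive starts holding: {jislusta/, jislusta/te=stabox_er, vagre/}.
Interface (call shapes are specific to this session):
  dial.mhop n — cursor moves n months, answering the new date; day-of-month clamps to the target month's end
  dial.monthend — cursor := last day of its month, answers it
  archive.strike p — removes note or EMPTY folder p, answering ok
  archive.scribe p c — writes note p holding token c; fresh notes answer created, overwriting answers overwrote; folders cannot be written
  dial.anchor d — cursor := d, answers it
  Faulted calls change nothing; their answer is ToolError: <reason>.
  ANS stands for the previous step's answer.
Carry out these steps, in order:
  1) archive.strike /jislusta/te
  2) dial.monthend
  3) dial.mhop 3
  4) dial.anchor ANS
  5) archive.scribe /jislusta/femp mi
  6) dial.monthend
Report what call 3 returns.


→ archive.strike(/jislusta/te)
← ok
→ dial.monthend()
← 2234-06-30
→ dial.mhop(3)
← 2234-09-30
→ dial.anchor(ANS)
← 2234-09-30
→ archive.scribe(/jislusta/femp, mi)
← created
→ dial.monthend()
← 2234-09-30

Answer: 2234-09-30


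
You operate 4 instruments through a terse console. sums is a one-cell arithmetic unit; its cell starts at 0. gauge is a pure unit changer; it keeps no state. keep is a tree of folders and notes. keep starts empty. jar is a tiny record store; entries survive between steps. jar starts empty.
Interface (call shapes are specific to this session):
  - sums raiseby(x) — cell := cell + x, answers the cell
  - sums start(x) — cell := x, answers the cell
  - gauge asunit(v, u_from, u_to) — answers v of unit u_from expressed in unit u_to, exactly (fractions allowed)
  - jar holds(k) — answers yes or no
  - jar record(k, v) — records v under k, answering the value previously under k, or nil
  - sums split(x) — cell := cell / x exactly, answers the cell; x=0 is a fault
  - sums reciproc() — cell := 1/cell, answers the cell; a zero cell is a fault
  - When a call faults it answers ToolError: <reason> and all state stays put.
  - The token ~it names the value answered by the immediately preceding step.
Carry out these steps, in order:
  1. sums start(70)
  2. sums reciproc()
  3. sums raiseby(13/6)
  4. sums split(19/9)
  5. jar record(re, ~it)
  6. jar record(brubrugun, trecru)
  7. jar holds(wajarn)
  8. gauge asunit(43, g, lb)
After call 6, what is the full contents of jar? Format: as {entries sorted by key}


Answer: {brubrugun=trecru, re=687/665}

Derivation:
Calling sums start with 70, and see 70.
I run sums reciproc(), which returns 1/70.
Using sums raiseby with 13/6, and see 229/105.
Calling sums split with 19/9, which returns 687/665.
Next I call jar record with re, ~it, and see nil.
I run jar record with brubrugun, trecru, — result: nil.
I invoke jar holds with wajarn, which returns no.
I run gauge asunit with 43, g, lb, and get 4300000/45359237.


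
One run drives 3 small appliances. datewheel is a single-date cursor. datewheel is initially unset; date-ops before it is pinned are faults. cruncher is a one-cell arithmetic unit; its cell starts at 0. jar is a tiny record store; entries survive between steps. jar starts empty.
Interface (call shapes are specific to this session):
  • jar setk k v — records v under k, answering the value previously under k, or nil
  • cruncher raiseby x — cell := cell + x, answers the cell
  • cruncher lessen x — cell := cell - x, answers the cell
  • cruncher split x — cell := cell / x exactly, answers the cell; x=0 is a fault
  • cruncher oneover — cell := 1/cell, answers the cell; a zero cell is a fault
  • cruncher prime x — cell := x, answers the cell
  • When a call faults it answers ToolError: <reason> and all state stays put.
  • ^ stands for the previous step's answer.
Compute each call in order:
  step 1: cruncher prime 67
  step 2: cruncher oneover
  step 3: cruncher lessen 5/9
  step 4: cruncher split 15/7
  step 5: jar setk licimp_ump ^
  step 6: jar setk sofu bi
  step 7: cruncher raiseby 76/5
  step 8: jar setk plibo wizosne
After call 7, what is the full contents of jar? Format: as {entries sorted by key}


Using cruncher prime(67), → 67.
I invoke cruncher oneover(), — result: 1/67.
I invoke cruncher lessen(5/9), yielding -326/603.
I run cruncher split(15/7), giving -2282/9045.
I run jar setk(licimp_ump, ^), and get nil.
Invoking jar setk(sofu, bi), and get nil.
I invoke cruncher raiseby(76/5), — result: 135202/9045.
I run jar setk(plibo, wizosne), yielding nil.

Answer: {licimp_ump=-2282/9045, sofu=bi}


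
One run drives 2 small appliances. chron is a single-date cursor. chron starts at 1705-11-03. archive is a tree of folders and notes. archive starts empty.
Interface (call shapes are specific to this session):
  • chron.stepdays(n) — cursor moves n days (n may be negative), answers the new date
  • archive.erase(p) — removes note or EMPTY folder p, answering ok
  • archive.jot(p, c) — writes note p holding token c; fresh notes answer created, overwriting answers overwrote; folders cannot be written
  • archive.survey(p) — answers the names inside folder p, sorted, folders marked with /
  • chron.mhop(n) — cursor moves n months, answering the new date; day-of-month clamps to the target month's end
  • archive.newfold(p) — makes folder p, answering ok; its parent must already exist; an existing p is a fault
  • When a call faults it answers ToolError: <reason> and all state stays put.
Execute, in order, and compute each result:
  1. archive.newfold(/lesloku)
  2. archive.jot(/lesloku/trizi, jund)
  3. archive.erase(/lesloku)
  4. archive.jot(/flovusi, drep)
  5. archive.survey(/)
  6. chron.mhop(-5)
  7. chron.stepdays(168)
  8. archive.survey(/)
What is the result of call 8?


-> newfold(p→/lesloku)
<- ok
-> jot(p→/lesloku/trizi, c→jund)
<- created
-> erase(p→/lesloku)
<- ToolError: not empty
-> jot(p→/flovusi, c→drep)
<- created
-> survey(p→/)
<- [flovusi, lesloku/]
-> mhop(n→-5)
<- 1705-06-03
-> stepdays(n→168)
<- 1705-11-18
-> survey(p→/)
<- [flovusi, lesloku/]

Answer: [flovusi, lesloku/]


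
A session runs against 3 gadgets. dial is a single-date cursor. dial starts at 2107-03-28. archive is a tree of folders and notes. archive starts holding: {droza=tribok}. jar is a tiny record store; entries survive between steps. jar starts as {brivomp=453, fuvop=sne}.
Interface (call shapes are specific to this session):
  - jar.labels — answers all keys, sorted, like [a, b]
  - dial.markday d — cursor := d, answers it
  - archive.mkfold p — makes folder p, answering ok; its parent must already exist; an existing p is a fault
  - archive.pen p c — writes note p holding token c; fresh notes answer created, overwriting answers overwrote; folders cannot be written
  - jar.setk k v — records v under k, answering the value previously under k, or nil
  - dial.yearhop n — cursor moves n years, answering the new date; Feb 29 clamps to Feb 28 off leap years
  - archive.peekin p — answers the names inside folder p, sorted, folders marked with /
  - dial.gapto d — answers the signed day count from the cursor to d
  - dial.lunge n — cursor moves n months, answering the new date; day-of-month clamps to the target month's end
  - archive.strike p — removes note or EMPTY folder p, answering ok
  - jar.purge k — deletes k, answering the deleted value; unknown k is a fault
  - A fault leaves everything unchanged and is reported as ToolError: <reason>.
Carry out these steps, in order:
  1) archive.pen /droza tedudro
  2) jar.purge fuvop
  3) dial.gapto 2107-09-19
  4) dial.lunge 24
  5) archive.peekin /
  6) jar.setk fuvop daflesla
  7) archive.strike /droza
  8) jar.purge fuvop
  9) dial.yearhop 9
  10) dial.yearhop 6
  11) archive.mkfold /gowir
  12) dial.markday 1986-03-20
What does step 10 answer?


Answer: 2124-03-28

Derivation:
==> archive.pen(/droza, tedudro)
<== overwrote
==> jar.purge(fuvop)
<== sne
==> dial.gapto(2107-09-19)
<== 175
==> dial.lunge(24)
<== 2109-03-28
==> archive.peekin(/)
<== [droza]
==> jar.setk(fuvop, daflesla)
<== nil
==> archive.strike(/droza)
<== ok
==> jar.purge(fuvop)
<== daflesla
==> dial.yearhop(9)
<== 2118-03-28
==> dial.yearhop(6)
<== 2124-03-28
==> archive.mkfold(/gowir)
<== ok
==> dial.markday(1986-03-20)
<== 1986-03-20


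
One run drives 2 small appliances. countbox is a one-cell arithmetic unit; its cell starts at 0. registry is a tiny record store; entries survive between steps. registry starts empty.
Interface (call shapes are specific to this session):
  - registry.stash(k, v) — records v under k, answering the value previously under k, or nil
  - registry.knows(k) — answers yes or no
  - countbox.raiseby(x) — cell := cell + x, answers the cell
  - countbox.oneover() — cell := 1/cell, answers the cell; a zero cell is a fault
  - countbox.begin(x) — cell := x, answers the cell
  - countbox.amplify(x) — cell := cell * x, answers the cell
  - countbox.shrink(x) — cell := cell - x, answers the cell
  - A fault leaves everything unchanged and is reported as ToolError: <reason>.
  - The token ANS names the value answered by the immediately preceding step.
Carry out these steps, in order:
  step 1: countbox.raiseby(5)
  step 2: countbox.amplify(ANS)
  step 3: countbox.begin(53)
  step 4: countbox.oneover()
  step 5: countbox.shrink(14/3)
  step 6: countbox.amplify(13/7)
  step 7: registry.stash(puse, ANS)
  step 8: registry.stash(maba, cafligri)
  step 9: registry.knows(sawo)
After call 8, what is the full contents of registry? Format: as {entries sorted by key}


Answer: {maba=cafligri, puse=-9607/1113}

Derivation:
Act: countbox.raiseby[5]
Obs: 5
Act: countbox.amplify[ANS]
Obs: 25
Act: countbox.begin[53]
Obs: 53
Act: countbox.oneover[]
Obs: 1/53
Act: countbox.shrink[14/3]
Obs: -739/159
Act: countbox.amplify[13/7]
Obs: -9607/1113
Act: registry.stash[puse; ANS]
Obs: nil
Act: registry.stash[maba; cafligri]
Obs: nil
Act: registry.knows[sawo]
Obs: no


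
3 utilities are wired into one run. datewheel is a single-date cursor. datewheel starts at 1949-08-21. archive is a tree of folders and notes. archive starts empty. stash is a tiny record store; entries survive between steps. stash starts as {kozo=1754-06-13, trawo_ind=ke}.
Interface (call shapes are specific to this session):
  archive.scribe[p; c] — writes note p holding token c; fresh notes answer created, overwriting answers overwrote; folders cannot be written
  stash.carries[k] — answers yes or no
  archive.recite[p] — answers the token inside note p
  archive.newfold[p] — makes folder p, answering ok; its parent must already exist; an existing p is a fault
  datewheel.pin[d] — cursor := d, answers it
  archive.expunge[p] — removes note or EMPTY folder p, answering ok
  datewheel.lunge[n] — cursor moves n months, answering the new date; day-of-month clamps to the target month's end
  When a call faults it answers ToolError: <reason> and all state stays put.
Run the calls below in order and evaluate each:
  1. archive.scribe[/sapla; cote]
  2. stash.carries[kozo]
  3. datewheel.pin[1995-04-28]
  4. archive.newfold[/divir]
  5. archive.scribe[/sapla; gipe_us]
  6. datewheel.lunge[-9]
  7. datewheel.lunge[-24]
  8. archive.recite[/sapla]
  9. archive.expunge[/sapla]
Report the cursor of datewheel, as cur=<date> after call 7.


I call scribe(p=/sapla, c=cote), → created.
I try carries(k=kozo), → yes.
I try pin(d=1995-04-28), and see 1995-04-28.
Calling newfold(p=/divir), yielding ok.
Next I call scribe(p=/sapla, c=gipe_us), and see overwrote.
Then lunge(n=-9), and get 1994-07-28.
Using lunge(n=-24), and see 1992-07-28.
I call recite(p=/sapla), — result: gipe_us.
Using expunge(p=/sapla), and observe ok.

Answer: cur=1992-07-28


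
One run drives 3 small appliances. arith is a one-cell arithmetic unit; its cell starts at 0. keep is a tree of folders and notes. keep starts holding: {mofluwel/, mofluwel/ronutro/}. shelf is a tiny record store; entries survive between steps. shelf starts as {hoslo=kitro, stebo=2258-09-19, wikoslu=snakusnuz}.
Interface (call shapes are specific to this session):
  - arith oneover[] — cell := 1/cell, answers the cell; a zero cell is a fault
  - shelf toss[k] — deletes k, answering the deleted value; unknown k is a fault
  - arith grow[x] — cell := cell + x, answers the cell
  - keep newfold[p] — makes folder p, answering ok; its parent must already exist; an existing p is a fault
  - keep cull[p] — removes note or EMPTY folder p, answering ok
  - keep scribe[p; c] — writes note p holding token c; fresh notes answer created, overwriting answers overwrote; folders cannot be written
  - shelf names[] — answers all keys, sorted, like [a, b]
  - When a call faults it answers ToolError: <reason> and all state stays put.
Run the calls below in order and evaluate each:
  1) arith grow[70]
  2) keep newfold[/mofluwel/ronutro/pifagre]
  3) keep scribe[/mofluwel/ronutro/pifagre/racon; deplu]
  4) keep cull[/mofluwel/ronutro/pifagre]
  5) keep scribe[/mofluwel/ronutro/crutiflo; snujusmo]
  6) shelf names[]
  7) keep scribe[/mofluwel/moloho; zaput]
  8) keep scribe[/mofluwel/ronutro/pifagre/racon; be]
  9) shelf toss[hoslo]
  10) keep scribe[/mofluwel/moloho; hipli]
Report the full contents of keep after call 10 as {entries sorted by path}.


~$ arith grow x→70
[out] 70
~$ keep newfold p→/mofluwel/ronutro/pifagre
[out] ok
~$ keep scribe p→/mofluwel/ronutro/pifagre/racon c→deplu
[out] created
~$ keep cull p→/mofluwel/ronutro/pifagre
[out] ToolError: not empty
~$ keep scribe p→/mofluwel/ronutro/crutiflo c→snujusmo
[out] created
~$ shelf names
[out] [hoslo, stebo, wikoslu]
~$ keep scribe p→/mofluwel/moloho c→zaput
[out] created
~$ keep scribe p→/mofluwel/ronutro/pifagre/racon c→be
[out] overwrote
~$ shelf toss k→hoslo
[out] kitro
~$ keep scribe p→/mofluwel/moloho c→hipli
[out] overwrote

Answer: {mofluwel/, mofluwel/moloho=hipli, mofluwel/ronutro/, mofluwel/ronutro/crutiflo=snujusmo, mofluwel/ronutro/pifagre/, mofluwel/ronutro/pifagre/racon=be}


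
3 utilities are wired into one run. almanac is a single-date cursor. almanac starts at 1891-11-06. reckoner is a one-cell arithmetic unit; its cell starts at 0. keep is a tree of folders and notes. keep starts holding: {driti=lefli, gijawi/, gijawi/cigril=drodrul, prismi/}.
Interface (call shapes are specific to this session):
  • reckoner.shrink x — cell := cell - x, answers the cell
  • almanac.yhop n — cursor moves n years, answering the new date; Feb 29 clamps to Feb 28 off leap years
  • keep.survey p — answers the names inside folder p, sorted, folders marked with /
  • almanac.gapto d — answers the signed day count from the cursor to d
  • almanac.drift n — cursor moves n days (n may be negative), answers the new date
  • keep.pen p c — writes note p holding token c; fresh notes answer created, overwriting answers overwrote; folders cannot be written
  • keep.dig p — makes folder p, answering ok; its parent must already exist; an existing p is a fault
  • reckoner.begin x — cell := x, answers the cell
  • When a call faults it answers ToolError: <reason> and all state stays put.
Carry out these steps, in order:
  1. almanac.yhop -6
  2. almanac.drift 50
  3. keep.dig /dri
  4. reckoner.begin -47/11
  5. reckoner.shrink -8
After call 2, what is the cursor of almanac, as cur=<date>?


Answer: cur=1885-12-26

Derivation:
> almanac.yhop n=-6
:: 1885-11-06
> almanac.drift n=50
:: 1885-12-26
> keep.dig p=/dri
:: ok
> reckoner.begin x=-47/11
:: -47/11
> reckoner.shrink x=-8
:: 41/11


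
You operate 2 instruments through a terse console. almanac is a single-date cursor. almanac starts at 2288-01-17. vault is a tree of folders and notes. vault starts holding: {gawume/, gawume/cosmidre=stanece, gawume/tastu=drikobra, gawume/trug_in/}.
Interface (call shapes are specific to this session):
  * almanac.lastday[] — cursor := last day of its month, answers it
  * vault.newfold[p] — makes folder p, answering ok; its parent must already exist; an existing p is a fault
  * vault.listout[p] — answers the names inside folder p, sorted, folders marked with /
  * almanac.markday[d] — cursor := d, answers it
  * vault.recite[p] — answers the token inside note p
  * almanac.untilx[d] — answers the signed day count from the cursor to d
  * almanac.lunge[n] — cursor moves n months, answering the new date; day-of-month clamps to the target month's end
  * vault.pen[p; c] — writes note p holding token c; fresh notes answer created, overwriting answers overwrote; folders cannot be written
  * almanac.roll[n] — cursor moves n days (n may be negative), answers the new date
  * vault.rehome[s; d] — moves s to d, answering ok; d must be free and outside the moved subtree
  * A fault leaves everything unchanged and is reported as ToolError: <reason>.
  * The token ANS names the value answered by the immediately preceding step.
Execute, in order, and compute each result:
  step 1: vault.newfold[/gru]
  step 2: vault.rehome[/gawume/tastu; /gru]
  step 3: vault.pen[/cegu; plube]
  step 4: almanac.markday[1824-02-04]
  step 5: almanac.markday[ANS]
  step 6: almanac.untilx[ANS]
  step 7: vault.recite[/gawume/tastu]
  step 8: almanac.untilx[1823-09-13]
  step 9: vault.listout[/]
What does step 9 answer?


I use vault.newfold passing /gru, and observe ok.
I invoke vault.rehome passing /gawume/tastu, /gru: ToolError: exists.
I use vault.pen passing /cegu, plube, → created.
I call almanac.markday passing 1824-02-04, — result: 1824-02-04.
I try almanac.markday passing ANS: 1824-02-04.
Using almanac.untilx passing ANS, — result: 0.
I call vault.recite passing /gawume/tastu, — result: drikobra.
Using almanac.untilx passing 1823-09-13, → -144.
Using vault.listout passing /, which returns [cegu, gawume/, gru/].

Answer: [cegu, gawume/, gru/]


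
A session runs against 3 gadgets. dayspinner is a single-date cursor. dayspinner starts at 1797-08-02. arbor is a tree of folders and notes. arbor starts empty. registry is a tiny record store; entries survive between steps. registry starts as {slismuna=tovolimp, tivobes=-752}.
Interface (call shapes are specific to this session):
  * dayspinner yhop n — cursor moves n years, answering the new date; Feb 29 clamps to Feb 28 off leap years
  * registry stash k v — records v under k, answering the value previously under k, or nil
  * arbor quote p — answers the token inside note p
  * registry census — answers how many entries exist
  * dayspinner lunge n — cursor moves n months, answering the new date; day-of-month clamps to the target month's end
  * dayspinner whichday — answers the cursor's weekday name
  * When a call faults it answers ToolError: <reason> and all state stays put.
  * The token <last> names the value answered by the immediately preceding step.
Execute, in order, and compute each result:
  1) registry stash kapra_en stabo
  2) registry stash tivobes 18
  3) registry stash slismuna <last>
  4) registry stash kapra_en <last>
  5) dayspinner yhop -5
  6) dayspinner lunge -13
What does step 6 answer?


Answer: 1791-07-02

Derivation:
Step: registry stash[kapra_en; stabo]
Result: nil
Step: registry stash[tivobes; 18]
Result: -752
Step: registry stash[slismuna; <last>]
Result: tovolimp
Step: registry stash[kapra_en; <last>]
Result: stabo
Step: dayspinner yhop[-5]
Result: 1792-08-02
Step: dayspinner lunge[-13]
Result: 1791-07-02


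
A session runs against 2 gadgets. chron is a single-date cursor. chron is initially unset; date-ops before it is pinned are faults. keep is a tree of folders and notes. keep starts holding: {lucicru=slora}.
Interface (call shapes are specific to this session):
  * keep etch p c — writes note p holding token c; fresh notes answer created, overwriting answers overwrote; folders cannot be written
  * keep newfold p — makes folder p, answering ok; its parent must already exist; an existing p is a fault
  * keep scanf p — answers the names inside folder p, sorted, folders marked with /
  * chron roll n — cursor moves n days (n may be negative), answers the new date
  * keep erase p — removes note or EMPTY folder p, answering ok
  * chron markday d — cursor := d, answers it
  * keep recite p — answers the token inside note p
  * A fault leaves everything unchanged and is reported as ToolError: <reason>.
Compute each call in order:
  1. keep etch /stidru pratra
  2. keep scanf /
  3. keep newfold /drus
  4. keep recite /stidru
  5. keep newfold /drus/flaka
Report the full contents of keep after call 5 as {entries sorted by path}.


Answer: {drus/, drus/flaka/, lucicru=slora, stidru=pratra}

Derivation:
>>> keep etch p='/stidru' c='pratra'
[out] created
>>> keep scanf p='/'
[out] [lucicru, stidru]
>>> keep newfold p='/drus'
[out] ok
>>> keep recite p='/stidru'
[out] pratra
>>> keep newfold p='/drus/flaka'
[out] ok


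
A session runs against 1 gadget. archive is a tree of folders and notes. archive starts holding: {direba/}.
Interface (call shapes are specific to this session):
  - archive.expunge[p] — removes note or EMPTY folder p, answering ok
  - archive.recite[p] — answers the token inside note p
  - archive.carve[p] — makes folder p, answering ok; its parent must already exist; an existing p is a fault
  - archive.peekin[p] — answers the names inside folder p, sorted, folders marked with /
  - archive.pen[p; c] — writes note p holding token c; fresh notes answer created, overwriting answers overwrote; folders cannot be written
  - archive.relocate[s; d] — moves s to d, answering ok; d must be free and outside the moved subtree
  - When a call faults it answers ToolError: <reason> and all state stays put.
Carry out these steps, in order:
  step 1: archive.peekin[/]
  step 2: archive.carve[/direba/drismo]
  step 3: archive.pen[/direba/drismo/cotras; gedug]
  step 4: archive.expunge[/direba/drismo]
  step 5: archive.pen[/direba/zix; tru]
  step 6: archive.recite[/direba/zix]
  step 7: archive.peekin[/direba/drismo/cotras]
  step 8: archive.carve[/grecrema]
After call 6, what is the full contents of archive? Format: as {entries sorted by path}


Then archive.peekin with p=/, — result: [direba/].
Then archive.carve with p=/direba/drismo, yielding ok.
I run archive.pen with p=/direba/drismo/cotras, c=gedug, → created.
I call archive.expunge with p=/direba/drismo, and see ToolError: not empty.
I run archive.pen with p=/direba/zix, c=tru, — result: created.
I invoke archive.recite with p=/direba/zix, and get tru.
I use archive.peekin with p=/direba/drismo/cotras, and get ToolError: not a directory.
I invoke archive.carve with p=/grecrema, giving ok.

Answer: {direba/, direba/drismo/, direba/drismo/cotras=gedug, direba/zix=tru}


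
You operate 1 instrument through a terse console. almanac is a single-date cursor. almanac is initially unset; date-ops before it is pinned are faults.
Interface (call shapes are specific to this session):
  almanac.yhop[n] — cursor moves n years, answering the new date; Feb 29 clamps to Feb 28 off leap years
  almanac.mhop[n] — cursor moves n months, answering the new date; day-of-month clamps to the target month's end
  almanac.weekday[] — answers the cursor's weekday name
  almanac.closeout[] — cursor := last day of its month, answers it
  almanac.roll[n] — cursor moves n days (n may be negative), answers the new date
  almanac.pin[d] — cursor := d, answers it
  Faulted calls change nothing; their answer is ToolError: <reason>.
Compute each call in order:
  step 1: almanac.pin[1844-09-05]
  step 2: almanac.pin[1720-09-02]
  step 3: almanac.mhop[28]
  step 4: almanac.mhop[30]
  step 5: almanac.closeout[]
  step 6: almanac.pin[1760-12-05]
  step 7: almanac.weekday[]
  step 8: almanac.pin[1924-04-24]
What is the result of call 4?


CALL almanac.pin[d=1844-09-05]
RET  1844-09-05
CALL almanac.pin[d=1720-09-02]
RET  1720-09-02
CALL almanac.mhop[n=28]
RET  1723-01-02
CALL almanac.mhop[n=30]
RET  1725-07-02
CALL almanac.closeout[]
RET  1725-07-31
CALL almanac.pin[d=1760-12-05]
RET  1760-12-05
CALL almanac.weekday[]
RET  Friday
CALL almanac.pin[d=1924-04-24]
RET  1924-04-24

Answer: 1725-07-02


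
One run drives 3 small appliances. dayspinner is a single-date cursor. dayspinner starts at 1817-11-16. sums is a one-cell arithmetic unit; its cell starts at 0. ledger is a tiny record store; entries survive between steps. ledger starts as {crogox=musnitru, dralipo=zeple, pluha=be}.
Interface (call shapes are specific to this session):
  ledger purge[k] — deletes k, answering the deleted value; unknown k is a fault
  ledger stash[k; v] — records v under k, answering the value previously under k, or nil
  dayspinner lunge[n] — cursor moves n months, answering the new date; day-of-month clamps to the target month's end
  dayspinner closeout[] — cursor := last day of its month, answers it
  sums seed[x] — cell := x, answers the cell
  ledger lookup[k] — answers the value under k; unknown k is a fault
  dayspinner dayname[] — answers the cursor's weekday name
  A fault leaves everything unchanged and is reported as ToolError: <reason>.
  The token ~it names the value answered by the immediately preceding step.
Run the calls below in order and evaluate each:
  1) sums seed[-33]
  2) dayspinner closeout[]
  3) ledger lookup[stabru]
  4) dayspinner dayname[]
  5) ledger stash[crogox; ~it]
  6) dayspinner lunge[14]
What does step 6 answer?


! sums seed(-33) : -33
! dayspinner closeout() : 1817-11-30
! ledger lookup(stabru) : ToolError: no such key stabru
! dayspinner dayname() : Sunday
! ledger stash(crogox, ~it) : musnitru
! dayspinner lunge(14) : 1819-01-30

Answer: 1819-01-30


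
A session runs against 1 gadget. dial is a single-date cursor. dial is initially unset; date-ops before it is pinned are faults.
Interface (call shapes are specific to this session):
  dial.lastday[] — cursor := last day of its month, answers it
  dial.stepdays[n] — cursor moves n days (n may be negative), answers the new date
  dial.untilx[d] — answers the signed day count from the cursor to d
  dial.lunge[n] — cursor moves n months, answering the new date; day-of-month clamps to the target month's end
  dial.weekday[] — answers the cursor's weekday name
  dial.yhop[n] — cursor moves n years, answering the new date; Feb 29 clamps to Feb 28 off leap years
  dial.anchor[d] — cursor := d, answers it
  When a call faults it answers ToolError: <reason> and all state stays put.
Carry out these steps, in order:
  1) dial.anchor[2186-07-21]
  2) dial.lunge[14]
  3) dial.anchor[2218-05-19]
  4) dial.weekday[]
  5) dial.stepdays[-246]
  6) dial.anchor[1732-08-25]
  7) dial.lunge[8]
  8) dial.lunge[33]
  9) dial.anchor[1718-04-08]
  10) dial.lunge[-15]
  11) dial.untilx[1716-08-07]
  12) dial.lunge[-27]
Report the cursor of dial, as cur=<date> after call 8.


-> dial.anchor(2186-07-21)
<- 2186-07-21
-> dial.lunge(14)
<- 2187-09-21
-> dial.anchor(2218-05-19)
<- 2218-05-19
-> dial.weekday()
<- Tuesday
-> dial.stepdays(-246)
<- 2217-09-15
-> dial.anchor(1732-08-25)
<- 1732-08-25
-> dial.lunge(8)
<- 1733-04-25
-> dial.lunge(33)
<- 1736-01-25
-> dial.anchor(1718-04-08)
<- 1718-04-08
-> dial.lunge(-15)
<- 1717-01-08
-> dial.untilx(1716-08-07)
<- -154
-> dial.lunge(-27)
<- 1714-10-08

Answer: cur=1736-01-25


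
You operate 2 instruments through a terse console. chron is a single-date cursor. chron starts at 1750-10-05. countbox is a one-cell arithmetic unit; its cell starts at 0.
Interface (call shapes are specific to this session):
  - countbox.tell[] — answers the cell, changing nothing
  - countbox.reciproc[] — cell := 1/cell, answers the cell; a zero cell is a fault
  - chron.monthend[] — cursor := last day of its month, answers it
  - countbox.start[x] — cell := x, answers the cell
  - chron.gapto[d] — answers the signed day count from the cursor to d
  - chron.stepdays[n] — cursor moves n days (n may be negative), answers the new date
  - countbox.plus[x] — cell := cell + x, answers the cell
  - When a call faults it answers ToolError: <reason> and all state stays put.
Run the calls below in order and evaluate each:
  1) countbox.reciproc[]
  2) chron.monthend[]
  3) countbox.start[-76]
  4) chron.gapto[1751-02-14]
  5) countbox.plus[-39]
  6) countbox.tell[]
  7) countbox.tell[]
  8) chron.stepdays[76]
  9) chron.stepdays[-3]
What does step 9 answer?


$ reciproc
:: ToolError: reciprocal of zero
$ monthend
:: 1750-10-31
$ start -76
:: -76
$ gapto 1751-02-14
:: 106
$ plus -39
:: -115
$ tell
:: -115
$ tell
:: -115
$ stepdays 76
:: 1751-01-15
$ stepdays -3
:: 1751-01-12

Answer: 1751-01-12


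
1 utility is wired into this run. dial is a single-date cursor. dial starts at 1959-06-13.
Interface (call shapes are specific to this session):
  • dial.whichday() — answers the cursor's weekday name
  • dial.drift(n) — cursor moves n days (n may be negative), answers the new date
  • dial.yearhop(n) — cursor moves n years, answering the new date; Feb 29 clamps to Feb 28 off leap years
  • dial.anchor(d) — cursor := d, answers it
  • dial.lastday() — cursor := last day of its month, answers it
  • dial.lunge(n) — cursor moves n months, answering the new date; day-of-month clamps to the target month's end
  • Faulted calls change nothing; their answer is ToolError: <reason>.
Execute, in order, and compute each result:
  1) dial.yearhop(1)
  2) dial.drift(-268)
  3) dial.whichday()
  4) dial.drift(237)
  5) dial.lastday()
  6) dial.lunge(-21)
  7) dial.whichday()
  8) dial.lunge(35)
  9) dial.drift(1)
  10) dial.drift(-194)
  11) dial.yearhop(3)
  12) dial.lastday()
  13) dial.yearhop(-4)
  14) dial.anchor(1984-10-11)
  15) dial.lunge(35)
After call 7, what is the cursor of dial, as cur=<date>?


Answer: cur=1958-08-31

Derivation:
> dial.yearhop n='1'
  1960-06-13
> dial.drift n='-268'
  1959-09-19
> dial.whichday
  Saturday
> dial.drift n='237'
  1960-05-13
> dial.lastday
  1960-05-31
> dial.lunge n='-21'
  1958-08-31
> dial.whichday
  Sunday
> dial.lunge n='35'
  1961-07-31
> dial.drift n='1'
  1961-08-01
> dial.drift n='-194'
  1961-01-19
> dial.yearhop n='3'
  1964-01-19
> dial.lastday
  1964-01-31
> dial.yearhop n='-4'
  1960-01-31
> dial.anchor d='1984-10-11'
  1984-10-11
> dial.lunge n='35'
  1987-09-11


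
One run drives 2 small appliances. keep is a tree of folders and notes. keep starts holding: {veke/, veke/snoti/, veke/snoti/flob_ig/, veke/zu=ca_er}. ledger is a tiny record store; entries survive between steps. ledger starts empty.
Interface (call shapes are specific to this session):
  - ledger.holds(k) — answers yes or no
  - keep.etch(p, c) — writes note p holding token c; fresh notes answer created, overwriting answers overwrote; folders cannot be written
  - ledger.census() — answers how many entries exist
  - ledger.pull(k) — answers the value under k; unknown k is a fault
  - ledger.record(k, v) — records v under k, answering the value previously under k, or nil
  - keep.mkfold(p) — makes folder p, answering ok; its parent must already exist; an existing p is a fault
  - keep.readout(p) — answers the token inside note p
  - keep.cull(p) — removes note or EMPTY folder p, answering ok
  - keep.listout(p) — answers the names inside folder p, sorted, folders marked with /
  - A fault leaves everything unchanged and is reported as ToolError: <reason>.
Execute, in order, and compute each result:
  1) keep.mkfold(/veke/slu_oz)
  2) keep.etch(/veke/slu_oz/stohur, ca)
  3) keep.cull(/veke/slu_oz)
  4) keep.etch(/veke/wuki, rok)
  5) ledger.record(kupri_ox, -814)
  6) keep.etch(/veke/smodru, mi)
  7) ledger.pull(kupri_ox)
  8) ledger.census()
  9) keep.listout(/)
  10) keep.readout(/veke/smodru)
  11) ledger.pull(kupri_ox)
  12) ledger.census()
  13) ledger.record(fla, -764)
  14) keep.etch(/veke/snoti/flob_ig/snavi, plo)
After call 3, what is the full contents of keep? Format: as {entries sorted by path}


-> mkfold(p='/veke/slu_oz')
<- ok
-> etch(p='/veke/slu_oz/stohur', c='ca')
<- created
-> cull(p='/veke/slu_oz')
<- ToolError: not empty
-> etch(p='/veke/wuki', c='rok')
<- created
-> record(k='kupri_ox', v='-814')
<- nil
-> etch(p='/veke/smodru', c='mi')
<- created
-> pull(k='kupri_ox')
<- -814
-> census()
<- 1
-> listout(p='/')
<- [veke/]
-> readout(p='/veke/smodru')
<- mi
-> pull(k='kupri_ox')
<- -814
-> census()
<- 1
-> record(k='fla', v='-764')
<- nil
-> etch(p='/veke/snoti/flob_ig/snavi', c='plo')
<- created

Answer: {veke/, veke/slu_oz/, veke/slu_oz/stohur=ca, veke/snoti/, veke/snoti/flob_ig/, veke/zu=ca_er}
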